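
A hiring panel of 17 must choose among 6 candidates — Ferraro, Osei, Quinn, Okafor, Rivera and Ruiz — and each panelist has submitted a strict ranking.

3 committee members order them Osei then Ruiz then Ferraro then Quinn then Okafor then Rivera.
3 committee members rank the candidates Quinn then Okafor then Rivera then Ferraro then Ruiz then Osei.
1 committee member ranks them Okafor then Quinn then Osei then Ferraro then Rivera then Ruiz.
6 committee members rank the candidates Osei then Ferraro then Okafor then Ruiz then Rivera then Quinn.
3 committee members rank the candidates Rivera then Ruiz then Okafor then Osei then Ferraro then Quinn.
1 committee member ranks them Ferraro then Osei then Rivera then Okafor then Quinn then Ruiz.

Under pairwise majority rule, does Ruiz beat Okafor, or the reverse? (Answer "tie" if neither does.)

Ballots ranking Ruiz above Okafor: 3 + 3 = 6.
Ballots ranking Okafor above Ruiz: 17 − 6 = 11.
Okafor wins the head-to-head 11–6.

Okafor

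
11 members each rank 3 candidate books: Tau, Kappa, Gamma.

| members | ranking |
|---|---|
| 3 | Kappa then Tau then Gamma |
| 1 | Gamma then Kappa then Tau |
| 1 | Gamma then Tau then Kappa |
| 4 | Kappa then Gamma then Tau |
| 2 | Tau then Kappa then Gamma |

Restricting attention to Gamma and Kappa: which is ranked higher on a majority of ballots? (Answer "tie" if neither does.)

Kappa

Ballots ranking Gamma above Kappa: 1 + 1 = 2.
Ballots ranking Kappa above Gamma: 11 − 2 = 9.
Kappa wins the head-to-head 9–2.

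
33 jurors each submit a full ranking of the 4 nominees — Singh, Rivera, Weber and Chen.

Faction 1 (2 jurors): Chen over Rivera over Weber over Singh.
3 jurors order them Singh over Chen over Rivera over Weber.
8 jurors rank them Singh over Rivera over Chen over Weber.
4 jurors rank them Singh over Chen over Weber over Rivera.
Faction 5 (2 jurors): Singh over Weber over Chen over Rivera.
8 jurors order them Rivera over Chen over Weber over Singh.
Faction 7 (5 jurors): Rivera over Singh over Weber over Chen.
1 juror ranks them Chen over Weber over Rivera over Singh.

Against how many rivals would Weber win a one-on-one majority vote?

0

Weber against each rival (33 jurors):
Weber–Singh: Singh 22–11.
Weber vs Rivera: Weber is ranked higher on 4+2+1 = 7 ballots, Rivera on 26. Rivera wins 26–7.
Weber vs Chen: 7 to 26, Chen.
Weber beats no one; loses to Singh, Rivera, Chen — 0 pairwise wins.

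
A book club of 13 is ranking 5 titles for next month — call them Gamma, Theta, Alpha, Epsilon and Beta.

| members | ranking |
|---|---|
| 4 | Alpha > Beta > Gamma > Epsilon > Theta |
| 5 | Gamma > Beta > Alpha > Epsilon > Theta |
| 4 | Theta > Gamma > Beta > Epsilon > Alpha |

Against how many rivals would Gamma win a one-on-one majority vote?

4

Gamma against each rival (13 members):
Gamma–Theta: Gamma 9–4.
Gamma–Alpha: Gamma 9–4.
Gamma vs Epsilon: Gamma preferred on 4+5+4 = 13 ballots; Gamma wins 13–0.
Gamma vs Beta: Gamma is ranked higher on 5+4 = 9 ballots, Beta on 4. Gamma wins 9–4.
Gamma beats Theta, Alpha, Epsilon, Beta — 4 pairwise wins.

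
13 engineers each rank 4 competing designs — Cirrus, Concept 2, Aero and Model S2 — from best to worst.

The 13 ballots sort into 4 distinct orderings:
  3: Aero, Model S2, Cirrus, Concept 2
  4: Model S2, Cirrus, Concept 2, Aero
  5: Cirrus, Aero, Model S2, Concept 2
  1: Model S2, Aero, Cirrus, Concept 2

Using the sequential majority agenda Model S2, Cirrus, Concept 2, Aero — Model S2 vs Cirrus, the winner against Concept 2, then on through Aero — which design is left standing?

Aero

Round 1: Model S2 vs Cirrus — 8–5, Model S2 advances.
Round 2: Model S2 vs Concept 2 — 13–0, Model S2 advances.
Round 3: Model S2 vs Aero — 5–8, Aero advances.
The agenda winner is Aero.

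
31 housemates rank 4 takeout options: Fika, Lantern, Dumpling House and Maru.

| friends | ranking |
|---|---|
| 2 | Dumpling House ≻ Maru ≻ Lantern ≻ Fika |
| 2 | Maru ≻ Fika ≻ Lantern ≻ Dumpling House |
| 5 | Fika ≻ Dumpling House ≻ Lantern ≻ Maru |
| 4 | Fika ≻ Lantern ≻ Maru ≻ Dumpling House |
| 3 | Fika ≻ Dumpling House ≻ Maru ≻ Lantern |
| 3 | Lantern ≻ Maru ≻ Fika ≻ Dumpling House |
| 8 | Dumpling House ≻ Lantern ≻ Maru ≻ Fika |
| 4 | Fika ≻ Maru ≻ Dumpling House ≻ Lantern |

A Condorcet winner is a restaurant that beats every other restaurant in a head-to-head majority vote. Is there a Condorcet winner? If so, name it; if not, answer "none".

Check each pair by majority over 31 ballots:
Fika vs Lantern: Fika wins 18–13.
Fika–Dumpling House: Fika 21–10.
Fika vs Maru: Fika, 16–15.
Lantern vs Dumpling House: Dumpling House, 22–9.
Lantern vs Maru: Lantern, 20–11.
Dumpling House vs Maru: Dumpling House, 18–13.
Fika beats each of Lantern, Dumpling House, Maru — Fika is the Condorcet winner.

Fika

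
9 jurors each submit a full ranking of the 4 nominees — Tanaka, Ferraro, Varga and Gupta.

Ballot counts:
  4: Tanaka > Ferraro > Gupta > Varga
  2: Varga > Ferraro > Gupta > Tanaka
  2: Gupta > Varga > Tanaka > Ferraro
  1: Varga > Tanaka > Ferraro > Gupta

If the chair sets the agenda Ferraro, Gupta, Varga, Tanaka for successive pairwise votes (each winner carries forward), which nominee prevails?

Round 1: Ferraro vs Gupta — 7–2, Ferraro advances.
Round 2: Ferraro vs Varga — 4–5, Varga advances.
Round 3: Varga vs Tanaka — 5–4, Varga advances.
The agenda winner is Varga.

Varga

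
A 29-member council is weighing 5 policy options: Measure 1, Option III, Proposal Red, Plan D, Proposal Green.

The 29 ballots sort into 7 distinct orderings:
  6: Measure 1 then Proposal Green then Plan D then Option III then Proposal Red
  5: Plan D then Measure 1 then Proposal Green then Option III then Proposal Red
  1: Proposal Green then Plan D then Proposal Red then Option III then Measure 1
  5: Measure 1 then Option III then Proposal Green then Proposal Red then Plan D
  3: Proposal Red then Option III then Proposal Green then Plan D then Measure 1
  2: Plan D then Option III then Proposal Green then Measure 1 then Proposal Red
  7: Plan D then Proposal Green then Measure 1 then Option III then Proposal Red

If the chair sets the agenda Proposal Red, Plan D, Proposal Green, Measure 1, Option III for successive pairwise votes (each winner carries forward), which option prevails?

Round 1: Proposal Red vs Plan D — 8–21, Plan D advances.
Round 2: Plan D vs Proposal Green — 14–15, Proposal Green advances.
Round 3: Proposal Green vs Measure 1 — 13–16, Measure 1 advances.
Round 4: Measure 1 vs Option III — 23–6, Measure 1 advances.
Measure 1 survives the agenda.

Measure 1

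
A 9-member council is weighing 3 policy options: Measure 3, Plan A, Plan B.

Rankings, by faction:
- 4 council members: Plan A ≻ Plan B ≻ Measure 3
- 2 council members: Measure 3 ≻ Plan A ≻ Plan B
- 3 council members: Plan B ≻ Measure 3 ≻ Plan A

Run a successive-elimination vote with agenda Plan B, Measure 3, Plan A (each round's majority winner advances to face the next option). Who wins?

Round 1: Plan B vs Measure 3 — 7–2, Plan B advances.
Round 2: Plan B vs Plan A — 3–6, Plan A advances.
Plan A survives the agenda.

Plan A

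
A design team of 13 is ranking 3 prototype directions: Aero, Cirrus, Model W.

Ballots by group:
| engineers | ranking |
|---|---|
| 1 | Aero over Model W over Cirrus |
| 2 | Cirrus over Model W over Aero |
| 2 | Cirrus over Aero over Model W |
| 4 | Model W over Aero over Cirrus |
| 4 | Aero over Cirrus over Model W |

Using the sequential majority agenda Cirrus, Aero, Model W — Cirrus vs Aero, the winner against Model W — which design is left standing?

Round 1: Cirrus vs Aero — 4–9, Aero advances.
Round 2: Aero vs Model W — 7–6, Aero advances.
Aero survives the agenda.

Aero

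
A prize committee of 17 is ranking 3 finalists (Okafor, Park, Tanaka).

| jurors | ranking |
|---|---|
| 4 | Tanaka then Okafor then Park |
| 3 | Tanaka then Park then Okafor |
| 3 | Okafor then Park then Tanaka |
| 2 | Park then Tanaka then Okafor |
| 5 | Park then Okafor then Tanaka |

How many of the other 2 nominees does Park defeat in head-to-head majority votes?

2

Park against each rival (17 jurors):
Park–Okafor: Park 10–7.
Park vs Tanaka: Park, 10–7.
Park beats Okafor, Tanaka — 2 pairwise wins.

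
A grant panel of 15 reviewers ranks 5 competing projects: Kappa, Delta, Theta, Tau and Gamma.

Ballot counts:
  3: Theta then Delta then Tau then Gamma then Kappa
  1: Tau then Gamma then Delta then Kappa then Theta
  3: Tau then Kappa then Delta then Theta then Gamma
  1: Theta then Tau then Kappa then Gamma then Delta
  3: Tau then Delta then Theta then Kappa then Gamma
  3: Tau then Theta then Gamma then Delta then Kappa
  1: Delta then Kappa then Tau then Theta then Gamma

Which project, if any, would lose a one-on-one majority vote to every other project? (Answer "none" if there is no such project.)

Gamma

Pairwise majorities:
Kappa vs Delta: Kappa preferred on 3+1 = 4 ballots; Delta wins 11–4.
Kappa vs Theta: Theta wins 10–5.
Kappa vs Tau: 1 for Kappa, 14 for Tau — Tau by 14–1.
Kappa–Gamma: Kappa 8–7.
Delta vs Theta: Delta wins 8–7.
Delta vs Tau: Tau, 11–4.
Delta–Gamma: Delta 10–5.
Theta vs Tau: 4 to 11, Tau.
Theta vs Gamma: Theta, 14–1.
Tau vs Gamma: 15 to 0, Tau.
Only Gamma has no wins; Gamma is the Condorcet loser.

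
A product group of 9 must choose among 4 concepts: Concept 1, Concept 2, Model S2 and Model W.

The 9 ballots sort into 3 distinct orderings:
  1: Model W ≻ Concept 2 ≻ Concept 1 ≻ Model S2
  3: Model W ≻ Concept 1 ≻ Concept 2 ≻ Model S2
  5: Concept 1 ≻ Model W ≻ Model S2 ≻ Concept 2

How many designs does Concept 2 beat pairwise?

0

Concept 2 against each rival (9 engineers):
Concept 2–Concept 1: Concept 1 8–1.
Concept 2 vs Model S2: 1+3 = 4 for Concept 2, 5 for Model S2 — Model S2 by 5–4.
Concept 2–Model W: Model W 9–0.
Concept 2 beats no one; loses to Concept 1, Model S2, Model W — 0 pairwise wins.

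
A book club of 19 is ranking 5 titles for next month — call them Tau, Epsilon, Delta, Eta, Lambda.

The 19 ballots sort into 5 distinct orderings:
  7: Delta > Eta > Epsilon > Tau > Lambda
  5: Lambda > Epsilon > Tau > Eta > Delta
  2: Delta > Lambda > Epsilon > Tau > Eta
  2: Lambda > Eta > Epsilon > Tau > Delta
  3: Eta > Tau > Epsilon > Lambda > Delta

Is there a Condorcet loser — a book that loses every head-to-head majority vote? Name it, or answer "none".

Head-to-head results (19 members):
Tau vs Epsilon: 3 to 16, Epsilon.
Tau vs Delta: Tau wins 10–9.
Tau vs Eta: Tau preferred on 5+2 = 7 ballots; Eta wins 12–7.
Tau vs Lambda: Tau, 10–9.
Epsilon vs Delta: Epsilon, 10–9.
Epsilon vs Eta: Eta wins 12–7.
Epsilon vs Lambda: 7+3 = 10 for Epsilon, 9 for Lambda — Epsilon by 10–9.
Delta vs Eta: 9 to 10, Eta.
Delta vs Lambda: Lambda, 10–9.
Eta vs Lambda: Eta wins 10–9.
Only Delta has no wins; Delta is the Condorcet loser.

Delta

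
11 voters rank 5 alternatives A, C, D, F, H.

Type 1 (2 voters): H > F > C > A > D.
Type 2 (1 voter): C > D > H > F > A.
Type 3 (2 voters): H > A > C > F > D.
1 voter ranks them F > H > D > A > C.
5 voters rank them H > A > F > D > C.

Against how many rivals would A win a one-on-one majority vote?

A against each rival (11 voters):
A vs C: A, 8–3.
A vs D: 9 to 2, A.
A vs F: 7 to 4, A.
A vs H: H wins 11–0.
A beats C, D, F; loses to H — 3 pairwise wins.

3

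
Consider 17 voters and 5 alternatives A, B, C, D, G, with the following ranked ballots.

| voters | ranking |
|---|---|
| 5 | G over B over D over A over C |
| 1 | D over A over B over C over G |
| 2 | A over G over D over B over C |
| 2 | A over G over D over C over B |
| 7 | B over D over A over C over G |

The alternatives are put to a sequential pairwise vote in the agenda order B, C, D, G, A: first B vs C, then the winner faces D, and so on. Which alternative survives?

A

Round 1: B vs C — 15–2, B advances.
Round 2: B vs D — 12–5, B advances.
Round 3: B vs G — 8–9, G advances.
Round 4: G vs A — 5–12, A advances.
A survives the agenda.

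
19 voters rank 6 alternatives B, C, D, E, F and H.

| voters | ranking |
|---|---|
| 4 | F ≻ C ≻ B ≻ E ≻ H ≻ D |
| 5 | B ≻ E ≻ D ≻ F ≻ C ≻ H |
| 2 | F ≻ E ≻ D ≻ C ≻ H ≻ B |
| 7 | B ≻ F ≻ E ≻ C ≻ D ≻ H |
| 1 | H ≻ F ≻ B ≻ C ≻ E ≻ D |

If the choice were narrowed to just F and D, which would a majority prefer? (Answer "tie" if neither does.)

F

Ballots ranking F above D: 4 + 2 + 7 + 1 = 14.
Ballots ranking D above F: 19 − 14 = 5.
F wins the head-to-head 14–5.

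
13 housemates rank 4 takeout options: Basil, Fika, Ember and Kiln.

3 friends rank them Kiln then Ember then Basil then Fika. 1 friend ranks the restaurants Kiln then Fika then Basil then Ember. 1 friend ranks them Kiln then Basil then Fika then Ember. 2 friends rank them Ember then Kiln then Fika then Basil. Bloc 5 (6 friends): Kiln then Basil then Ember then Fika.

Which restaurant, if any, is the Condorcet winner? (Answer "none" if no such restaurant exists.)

Kiln

Check each pair by majority over 13 ballots:
Basil vs Fika: Basil, 10–3.
Basil–Ember: Basil 8–5.
Basil vs Kiln: Kiln wins 13–0.
Fika vs Ember: Ember, 11–2.
Fika–Kiln: Kiln 13–0.
Ember vs Kiln: Kiln wins 11–2.
Only Kiln has no losses; Kiln is the Condorcet winner.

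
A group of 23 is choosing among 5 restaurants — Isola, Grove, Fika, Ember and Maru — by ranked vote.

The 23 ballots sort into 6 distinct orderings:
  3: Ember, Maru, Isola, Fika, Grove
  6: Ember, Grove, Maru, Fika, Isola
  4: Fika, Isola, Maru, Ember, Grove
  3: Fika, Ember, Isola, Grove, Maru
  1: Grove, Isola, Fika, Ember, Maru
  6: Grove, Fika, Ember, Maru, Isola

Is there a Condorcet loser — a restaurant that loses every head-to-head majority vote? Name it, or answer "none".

Isola

Head-to-head results (23 friends):
Isola vs Grove: Grove, 13–10.
Isola vs Fika: 3+1 = 4 for Isola, 19 for Fika — Fika by 19–4.
Isola vs Ember: Ember wins 18–5.
Isola–Maru: Maru 15–8.
Grove vs Fika: 6+1+6 = 13 for Grove, 10 for Fika — Grove by 13–10.
Grove vs Ember: 7 to 16, Ember.
Grove vs Maru: Grove is ranked higher on 6+3+1+6 = 16 ballots, Maru on 7. Grove wins 16–7.
Fika vs Ember: 4+3+1+6 = 14 for Fika, 9 for Ember — Fika by 14–9.
Fika vs Maru: 4+3+1+6 = 14 for Fika, 9 for Maru — Fika by 14–9.
Ember vs Maru: Ember preferred on 3+6+3+1+6 = 19 ballots; Ember wins 19–4.
Isola loses to every other restaurant — it is the Condorcet loser.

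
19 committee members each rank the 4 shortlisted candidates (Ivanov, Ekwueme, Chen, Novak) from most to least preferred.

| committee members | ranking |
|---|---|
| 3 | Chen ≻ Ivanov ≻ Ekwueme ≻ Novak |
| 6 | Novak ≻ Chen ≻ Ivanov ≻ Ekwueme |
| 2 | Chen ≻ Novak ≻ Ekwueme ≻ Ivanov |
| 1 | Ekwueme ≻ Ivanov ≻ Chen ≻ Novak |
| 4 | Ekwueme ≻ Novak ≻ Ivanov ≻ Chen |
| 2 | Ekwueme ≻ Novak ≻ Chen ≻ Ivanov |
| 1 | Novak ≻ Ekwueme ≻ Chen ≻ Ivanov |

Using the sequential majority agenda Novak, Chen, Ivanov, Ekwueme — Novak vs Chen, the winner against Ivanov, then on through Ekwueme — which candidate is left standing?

Round 1: Novak vs Chen — 13–6, Novak advances.
Round 2: Novak vs Ivanov — 15–4, Novak advances.
Round 3: Novak vs Ekwueme — 9–10, Ekwueme advances.
The agenda winner is Ekwueme.

Ekwueme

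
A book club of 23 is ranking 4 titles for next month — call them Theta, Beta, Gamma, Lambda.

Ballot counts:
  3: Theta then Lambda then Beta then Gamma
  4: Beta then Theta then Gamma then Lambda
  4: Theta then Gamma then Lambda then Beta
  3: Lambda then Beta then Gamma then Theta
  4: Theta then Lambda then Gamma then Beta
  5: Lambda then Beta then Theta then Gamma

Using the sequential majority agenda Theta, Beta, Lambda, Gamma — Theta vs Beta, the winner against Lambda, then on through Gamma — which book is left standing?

Lambda

Round 1: Theta vs Beta — 11–12, Beta advances.
Round 2: Beta vs Lambda — 4–19, Lambda advances.
Round 3: Lambda vs Gamma — 15–8, Lambda advances.
The agenda winner is Lambda.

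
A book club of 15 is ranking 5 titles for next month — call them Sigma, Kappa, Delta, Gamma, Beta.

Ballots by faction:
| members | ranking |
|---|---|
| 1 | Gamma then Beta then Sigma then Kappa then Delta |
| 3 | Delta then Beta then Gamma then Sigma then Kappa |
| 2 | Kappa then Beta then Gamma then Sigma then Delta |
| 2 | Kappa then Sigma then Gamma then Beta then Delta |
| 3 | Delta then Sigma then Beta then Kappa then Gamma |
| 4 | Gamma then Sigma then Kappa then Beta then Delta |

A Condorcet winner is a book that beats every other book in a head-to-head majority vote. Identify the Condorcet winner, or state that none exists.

Check each pair by majority over 15 ballots:
Sigma vs Kappa: Sigma, 11–4.
Sigma vs Delta: 9 to 6, Sigma.
Sigma vs Gamma: Sigma preferred on 2+3 = 5 ballots; Gamma wins 10–5.
Sigma vs Beta: Sigma wins 9–6.
Kappa vs Delta: 9 to 6, Kappa.
Kappa vs Gamma: Gamma wins 8–7.
Kappa vs Beta: 2+2+4 = 8 for Kappa, 7 for Beta — Kappa by 8–7.
Delta–Gamma: Gamma 9–6.
Delta vs Beta: 3+3 = 6 for Delta, 9 for Beta — Beta by 9–6.
Gamma vs Beta: Gamma preferred on 1+2+4 = 7 ballots; Beta wins 8–7.
Every book loses at least once (Sigma loses to Gamma; Kappa loses to Sigma; Delta loses to Sigma; Gamma loses to Beta; Beta loses to Sigma). The majority relation contains the cycle Sigma → Beta → Gamma → Sigma, so there is no Condorcet winner.

none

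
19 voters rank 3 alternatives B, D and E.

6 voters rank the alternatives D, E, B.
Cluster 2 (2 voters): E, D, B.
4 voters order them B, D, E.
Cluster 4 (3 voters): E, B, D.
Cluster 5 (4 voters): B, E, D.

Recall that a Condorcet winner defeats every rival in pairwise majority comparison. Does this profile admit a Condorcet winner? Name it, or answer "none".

Head-to-head results (19 voters):
B vs D: 4+3+4 = 11 for B, 8 for D — B by 11–8.
B vs E: 4+4 = 8 for B, 11 for E — E by 11–8.
D vs E: 10 to 9, D.
Each alternative drops at least one matchup (B loses to E; D loses to B; E loses to D); the cycle B beats D beats E beats B rules out a Condorcet winner.

none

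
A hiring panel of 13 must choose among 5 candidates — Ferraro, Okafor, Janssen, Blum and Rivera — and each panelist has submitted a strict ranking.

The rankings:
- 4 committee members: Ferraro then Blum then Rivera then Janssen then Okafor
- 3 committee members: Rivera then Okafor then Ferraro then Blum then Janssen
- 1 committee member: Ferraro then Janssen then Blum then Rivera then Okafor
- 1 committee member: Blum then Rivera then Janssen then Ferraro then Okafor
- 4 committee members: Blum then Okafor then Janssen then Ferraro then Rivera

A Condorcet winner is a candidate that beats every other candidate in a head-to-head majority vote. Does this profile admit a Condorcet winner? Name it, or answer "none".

Check each pair by majority over 13 ballots:
Ferraro vs Okafor: Okafor wins 7–6.
Ferraro–Janssen: Ferraro 8–5.
Ferraro vs Blum: Ferraro wins 8–5.
Ferraro–Rivera: Ferraro 9–4.
Okafor vs Janssen: Okafor wins 7–6.
Okafor vs Blum: Blum wins 10–3.
Okafor–Rivera: Rivera 9–4.
Janssen–Blum: Blum 12–1.
Janssen–Rivera: Rivera 8–5.
Blum vs Rivera: Blum wins 10–3.
No candidate is unbeaten: Ferraro loses to Okafor; Okafor loses to Blum; Janssen loses to Ferraro; Blum loses to Ferraro; Rivera loses to Ferraro. In particular Ferraro beats Blum beats Okafor beats Ferraro is a majority cycle — no Condorcet winner exists.

none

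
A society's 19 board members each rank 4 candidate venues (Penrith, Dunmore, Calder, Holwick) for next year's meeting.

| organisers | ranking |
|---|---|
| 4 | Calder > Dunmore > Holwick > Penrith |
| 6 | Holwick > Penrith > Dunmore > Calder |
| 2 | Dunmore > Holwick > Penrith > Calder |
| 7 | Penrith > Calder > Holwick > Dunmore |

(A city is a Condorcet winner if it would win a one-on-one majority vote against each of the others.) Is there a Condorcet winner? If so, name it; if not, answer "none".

none

Head-to-head results (19 organisers):
Penrith vs Dunmore: Penrith preferred on 6+7 = 13 ballots; Penrith wins 13–6.
Penrith vs Calder: Penrith preferred on 6+2+7 = 15 ballots; Penrith wins 15–4.
Penrith vs Holwick: Penrith preferred on 7 ballots; Holwick wins 12–7.
Dunmore vs Calder: 6+2 = 8 for Dunmore, 11 for Calder — Calder by 11–8.
Dunmore vs Holwick: 4+2 = 6 for Dunmore, 13 for Holwick — Holwick by 13–6.
Calder vs Holwick: Calder is ranked higher on 4+7 = 11 ballots, Holwick on 8. Calder wins 11–8.
Each city drops at least one matchup (Penrith loses to Holwick; Dunmore loses to Penrith; Calder loses to Penrith; Holwick loses to Calder); the cycle Penrith > Calder > Holwick > Penrith rules out a Condorcet winner.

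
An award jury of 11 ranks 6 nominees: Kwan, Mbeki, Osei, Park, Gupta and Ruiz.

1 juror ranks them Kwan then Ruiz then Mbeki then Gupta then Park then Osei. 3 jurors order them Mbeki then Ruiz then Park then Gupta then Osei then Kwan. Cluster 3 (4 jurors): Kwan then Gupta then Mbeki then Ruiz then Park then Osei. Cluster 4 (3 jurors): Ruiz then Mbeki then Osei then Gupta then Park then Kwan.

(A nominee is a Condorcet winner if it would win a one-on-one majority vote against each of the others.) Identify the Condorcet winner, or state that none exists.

Head-to-head results (11 jurors):
Kwan vs Mbeki: Kwan preferred on 1+4 = 5 ballots; Mbeki wins 6–5.
Kwan vs Osei: Kwan is ranked higher on 1+4 = 5 ballots, Osei on 6. Osei wins 6–5.
Kwan vs Park: 5 to 6, Park.
Kwan vs Gupta: Kwan is ranked higher on 1+4 = 5 ballots, Gupta on 6. Gupta wins 6–5.
Kwan vs Ruiz: Kwan preferred on 1+4 = 5 ballots; Ruiz wins 6–5.
Mbeki vs Osei: 11 to 0, Mbeki.
Mbeki vs Park: Mbeki is ranked higher on 1+3+4+3 = 11 ballots, Park on 0. Mbeki wins 11–0.
Mbeki vs Gupta: 7 to 4, Mbeki.
Mbeki vs Ruiz: 3+4 = 7 for Mbeki, 4 for Ruiz — Mbeki by 7–4.
Osei vs Park: Osei is ranked higher on 3 ballots, Park on 8. Park wins 8–3.
Osei vs Gupta: 3 for Osei, 8 for Gupta — Gupta by 8–3.
Osei vs Ruiz: Osei is ranked higher on 0 ballots, Ruiz on 11. Ruiz wins 11–0.
Park vs Gupta: 3 for Park, 8 for Gupta — Gupta by 8–3.
Park vs Ruiz: Park preferred on 0 ballots; Ruiz wins 11–0.
Gupta vs Ruiz: Gupta is ranked higher on 4 ballots, Ruiz on 7. Ruiz wins 7–4.
Only Mbeki has no losses; Mbeki is the Condorcet winner.

Mbeki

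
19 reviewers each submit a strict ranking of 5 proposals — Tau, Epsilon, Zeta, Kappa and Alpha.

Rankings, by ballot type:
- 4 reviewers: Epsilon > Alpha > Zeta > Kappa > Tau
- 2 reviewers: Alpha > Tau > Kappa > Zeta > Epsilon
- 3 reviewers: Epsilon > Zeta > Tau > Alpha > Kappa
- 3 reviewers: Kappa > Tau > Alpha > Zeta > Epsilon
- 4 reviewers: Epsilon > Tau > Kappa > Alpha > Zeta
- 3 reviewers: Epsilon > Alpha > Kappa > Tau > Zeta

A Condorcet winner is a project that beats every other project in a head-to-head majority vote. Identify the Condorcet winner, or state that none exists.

Epsilon

Check each pair by majority over 19 ballots:
Tau vs Epsilon: 5 to 14, Epsilon.
Tau vs Zeta: Tau preferred on 2+3+4+3 = 12 ballots; Tau wins 12–7.
Tau vs Kappa: 9 to 10, Kappa.
Tau vs Alpha: 10 to 9, Tau.
Epsilon vs Zeta: 14 to 5, Epsilon.
Epsilon vs Kappa: 4+3+4+3 = 14 for Epsilon, 5 for Kappa — Epsilon by 14–5.
Epsilon vs Alpha: Epsilon is ranked higher on 4+3+4+3 = 14 ballots, Alpha on 5. Epsilon wins 14–5.
Zeta vs Kappa: Zeta preferred on 4+3 = 7 ballots; Kappa wins 12–7.
Zeta vs Alpha: 3 to 16, Alpha.
Kappa vs Alpha: Kappa is ranked higher on 3+4 = 7 ballots, Alpha on 12. Alpha wins 12–7.
Epsilon beats each of Tau, Zeta, Kappa, Alpha — Epsilon is the Condorcet winner.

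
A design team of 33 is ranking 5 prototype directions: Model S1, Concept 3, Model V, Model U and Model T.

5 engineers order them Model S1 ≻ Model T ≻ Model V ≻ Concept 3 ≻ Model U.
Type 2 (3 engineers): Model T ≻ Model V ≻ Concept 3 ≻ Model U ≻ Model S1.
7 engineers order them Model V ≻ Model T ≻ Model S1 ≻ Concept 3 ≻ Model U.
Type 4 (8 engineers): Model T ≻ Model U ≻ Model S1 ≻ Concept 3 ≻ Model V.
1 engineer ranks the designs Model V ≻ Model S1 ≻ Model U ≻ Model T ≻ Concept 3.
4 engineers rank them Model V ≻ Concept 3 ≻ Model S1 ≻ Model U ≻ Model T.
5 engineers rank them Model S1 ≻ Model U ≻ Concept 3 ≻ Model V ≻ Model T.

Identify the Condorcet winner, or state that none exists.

Head-to-head results (33 engineers):
Model S1 vs Concept 3: Model S1, 26–7.
Model S1–Model V: Model S1 18–15.
Model S1 vs Model U: Model S1 preferred on 5+7+1+4+5 = 22 ballots; Model S1 wins 22–11.
Model S1 vs Model T: Model T wins 18–15.
Concept 3 vs Model V: Concept 3 is ranked higher on 8+5 = 13 ballots, Model V on 20. Model V wins 20–13.
Concept 3 vs Model U: 19 to 14, Concept 3.
Concept 3 vs Model T: Concept 3 preferred on 4+5 = 9 ballots; Model T wins 24–9.
Model V–Model U: Model V 20–13.
Model V vs Model T: Model V, 17–16.
Model U vs Model T: Model U is ranked higher on 1+4+5 = 10 ballots, Model T on 23. Model T wins 23–10.
Every design loses at least once (Model S1 loses to Model T; Concept 3 loses to Model S1; Model V loses to Model S1; Model U loses to Model S1; Model T loses to Model V). The majority relation contains the cycle Model S1 beats Model V beats Model T beats Model S1, so there is no Condorcet winner.

none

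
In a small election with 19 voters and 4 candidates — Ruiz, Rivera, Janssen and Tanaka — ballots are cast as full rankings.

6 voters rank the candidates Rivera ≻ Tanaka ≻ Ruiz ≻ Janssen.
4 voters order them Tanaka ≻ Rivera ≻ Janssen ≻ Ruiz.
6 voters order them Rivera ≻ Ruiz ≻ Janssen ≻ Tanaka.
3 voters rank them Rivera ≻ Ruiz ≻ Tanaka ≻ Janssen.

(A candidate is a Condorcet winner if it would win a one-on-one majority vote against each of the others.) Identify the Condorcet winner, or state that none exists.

Rivera

Pairwise majorities:
Ruiz–Rivera: Rivera 19–0.
Ruiz–Janssen: Ruiz 15–4.
Ruiz vs Tanaka: Tanaka, 10–9.
Rivera vs Janssen: Rivera wins 19–0.
Rivera–Tanaka: Rivera 15–4.
Janssen–Tanaka: Tanaka 13–6.
Rivera beats each of Ruiz, Janssen, Tanaka — Rivera is the Condorcet winner.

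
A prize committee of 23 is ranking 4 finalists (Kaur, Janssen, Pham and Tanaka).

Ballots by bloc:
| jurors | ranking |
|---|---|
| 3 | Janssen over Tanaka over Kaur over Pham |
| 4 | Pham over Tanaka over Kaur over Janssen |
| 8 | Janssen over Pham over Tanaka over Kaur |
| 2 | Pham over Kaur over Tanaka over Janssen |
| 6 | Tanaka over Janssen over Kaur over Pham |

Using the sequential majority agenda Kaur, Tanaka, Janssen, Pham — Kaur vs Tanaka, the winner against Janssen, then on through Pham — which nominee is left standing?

Pham

Round 1: Kaur vs Tanaka — 2–21, Tanaka advances.
Round 2: Tanaka vs Janssen — 12–11, Tanaka advances.
Round 3: Tanaka vs Pham — 9–14, Pham advances.
Pham survives the agenda.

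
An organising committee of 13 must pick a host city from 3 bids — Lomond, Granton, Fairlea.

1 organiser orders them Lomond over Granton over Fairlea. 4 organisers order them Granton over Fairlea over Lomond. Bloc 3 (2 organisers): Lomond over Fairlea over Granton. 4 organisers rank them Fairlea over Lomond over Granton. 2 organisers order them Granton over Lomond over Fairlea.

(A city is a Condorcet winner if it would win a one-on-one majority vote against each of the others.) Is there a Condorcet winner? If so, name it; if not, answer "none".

Head-to-head results (13 organisers):
Lomond vs Granton: Lomond preferred on 1+2+4 = 7 ballots; Lomond wins 7–6.
Lomond vs Fairlea: 5 to 8, Fairlea.
Granton vs Fairlea: Granton is ranked higher on 1+4+2 = 7 ballots, Fairlea on 6. Granton wins 7–6.
No city is unbeaten: Lomond loses to Fairlea; Granton loses to Lomond; Fairlea loses to Granton. In particular Lomond > Granton > Fairlea > Lomond is a majority cycle — no Condorcet winner exists.

none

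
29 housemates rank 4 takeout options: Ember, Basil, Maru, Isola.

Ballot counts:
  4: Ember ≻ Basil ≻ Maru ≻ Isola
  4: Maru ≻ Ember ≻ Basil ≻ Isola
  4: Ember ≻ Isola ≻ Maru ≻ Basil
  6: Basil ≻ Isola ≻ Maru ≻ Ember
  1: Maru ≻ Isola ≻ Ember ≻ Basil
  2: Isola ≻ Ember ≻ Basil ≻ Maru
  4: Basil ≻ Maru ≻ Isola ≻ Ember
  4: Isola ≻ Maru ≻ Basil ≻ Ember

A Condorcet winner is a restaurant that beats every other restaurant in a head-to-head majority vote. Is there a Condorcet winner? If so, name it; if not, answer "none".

Head-to-head results (29 friends):
Ember vs Basil: Ember is ranked higher on 4+4+4+1+2 = 15 ballots, Basil on 14. Ember wins 15–14.
Ember vs Maru: Ember is ranked higher on 4+4+2 = 10 ballots, Maru on 19. Maru wins 19–10.
Ember vs Isola: 12 to 17, Isola.
Basil vs Maru: 16 to 13, Basil.
Basil vs Isola: Basil is ranked higher on 4+4+6+4 = 18 ballots, Isola on 11. Basil wins 18–11.
Maru vs Isola: 4+4+1+4 = 13 for Maru, 16 for Isola — Isola by 16–13.
No restaurant is unbeaten: Ember loses to Maru; Basil loses to Ember; Maru loses to Basil; Isola loses to Basil. In particular Ember beats Basil beats Maru beats Ember is a majority cycle — no Condorcet winner exists.

none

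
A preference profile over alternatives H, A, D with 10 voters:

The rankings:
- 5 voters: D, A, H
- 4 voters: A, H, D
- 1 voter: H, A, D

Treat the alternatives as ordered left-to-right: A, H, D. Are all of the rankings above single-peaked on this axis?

Axis positions: A=1, H=2, D=3.
Bloc 1: ranking walks positions 3-1-2; A is ranked above H even though H lies between A and the peak D on the axis — preferences dip and rise again. Not single-peaked.
Bloc 2 (peak A at position 1): ranking walks positions 1-2-3, expanding outward from the peak — single-peaked.
Bloc 3 (peak H at position 2): ranking walks positions 2-1-3, expanding outward from the peak — single-peaked.
Bloc 1 violates single-peakedness, so the profile is not single-peaked on this axis.

no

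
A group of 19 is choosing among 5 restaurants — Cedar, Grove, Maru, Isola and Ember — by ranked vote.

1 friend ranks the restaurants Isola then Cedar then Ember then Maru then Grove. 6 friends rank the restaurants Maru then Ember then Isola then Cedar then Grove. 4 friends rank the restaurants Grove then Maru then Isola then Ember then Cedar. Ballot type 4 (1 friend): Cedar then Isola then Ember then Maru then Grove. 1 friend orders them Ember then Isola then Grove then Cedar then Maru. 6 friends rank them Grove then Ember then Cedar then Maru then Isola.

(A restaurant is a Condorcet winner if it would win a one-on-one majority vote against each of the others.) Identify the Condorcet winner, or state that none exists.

Grove

Head-to-head results (19 friends):
Cedar vs Grove: Grove, 11–8.
Cedar vs Maru: Maru, 10–9.
Cedar vs Isola: Isola wins 12–7.
Cedar vs Ember: 1+1 = 2 for Cedar, 17 for Ember — Ember by 17–2.
Grove vs Maru: Grove wins 11–8.
Grove vs Isola: Grove, 10–9.
Grove vs Ember: Grove wins 10–9.
Maru vs Isola: 6+4+6 = 16 for Maru, 3 for Isola — Maru by 16–3.
Maru vs Ember: Maru, 10–9.
Isola vs Ember: 1+4+1 = 6 for Isola, 13 for Ember — Ember by 13–6.
Grove beats each of Cedar, Maru, Isola, Ember — Grove is the Condorcet winner.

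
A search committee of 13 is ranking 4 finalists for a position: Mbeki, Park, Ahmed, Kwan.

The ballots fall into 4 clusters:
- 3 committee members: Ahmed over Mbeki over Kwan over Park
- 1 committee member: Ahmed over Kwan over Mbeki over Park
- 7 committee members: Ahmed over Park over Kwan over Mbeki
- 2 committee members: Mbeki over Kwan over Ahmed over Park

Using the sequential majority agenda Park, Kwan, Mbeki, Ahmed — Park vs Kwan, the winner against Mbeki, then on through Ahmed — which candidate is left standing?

Round 1: Park vs Kwan — 7–6, Park advances.
Round 2: Park vs Mbeki — 7–6, Park advances.
Round 3: Park vs Ahmed — 0–13, Ahmed advances.
The agenda winner is Ahmed.

Ahmed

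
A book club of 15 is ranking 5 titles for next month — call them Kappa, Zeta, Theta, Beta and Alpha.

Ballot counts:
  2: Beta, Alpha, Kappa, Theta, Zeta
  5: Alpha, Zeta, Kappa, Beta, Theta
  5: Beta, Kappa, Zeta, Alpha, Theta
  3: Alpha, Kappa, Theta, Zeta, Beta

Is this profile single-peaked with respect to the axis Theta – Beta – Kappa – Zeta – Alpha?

Axis positions: Theta=1, Beta=2, Kappa=3, Zeta=4, Alpha=5.
Bloc 1: ranking walks positions 2-5-3-1-4; Alpha is ranked above Kappa even though Kappa lies between Alpha and the peak Beta on the axis — preferences dip and rise again. Not single-peaked.
Bloc 2 (peak Alpha at position 5): ranking walks positions 5-4-3-2-1, expanding outward from the peak — single-peaked.
Bloc 3 (peak Beta at position 2): ranking walks positions 2-3-4-5-1, expanding outward from the peak — single-peaked.
Bloc 4: ranking walks positions 5-3-1-4-2; Kappa is ranked above Zeta even though Zeta lies between Kappa and the peak Alpha on the axis — preferences dip and rise again. Not single-peaked.
Bloc 1 violates single-peakedness, so the profile is not single-peaked on this axis.

no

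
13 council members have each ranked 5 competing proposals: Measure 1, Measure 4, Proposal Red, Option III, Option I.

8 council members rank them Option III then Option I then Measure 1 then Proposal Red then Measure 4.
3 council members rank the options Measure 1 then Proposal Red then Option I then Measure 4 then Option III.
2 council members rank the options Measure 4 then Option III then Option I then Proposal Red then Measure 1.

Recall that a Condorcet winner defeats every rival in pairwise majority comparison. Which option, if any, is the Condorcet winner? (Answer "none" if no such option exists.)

Option III

Pairwise majorities:
Measure 1–Measure 4: Measure 1 11–2.
Measure 1 vs Proposal Red: Measure 1 wins 11–2.
Measure 1 vs Option III: 3 to 10, Option III.
Measure 1 vs Option I: Measure 1 is ranked higher on 3 ballots, Option I on 10. Option I wins 10–3.
Measure 4 vs Proposal Red: Proposal Red, 11–2.
Measure 4 vs Option III: Measure 4 is ranked higher on 3+2 = 5 ballots, Option III on 8. Option III wins 8–5.
Measure 4 vs Option I: 2 to 11, Option I.
Proposal Red vs Option III: 3 for Proposal Red, 10 for Option III — Option III by 10–3.
Proposal Red–Option I: Option I 10–3.
Option III vs Option I: Option III is ranked higher on 8+2 = 10 ballots, Option I on 3. Option III wins 10–3.
Option III wins every pairwise contest, so Option III is the Condorcet winner.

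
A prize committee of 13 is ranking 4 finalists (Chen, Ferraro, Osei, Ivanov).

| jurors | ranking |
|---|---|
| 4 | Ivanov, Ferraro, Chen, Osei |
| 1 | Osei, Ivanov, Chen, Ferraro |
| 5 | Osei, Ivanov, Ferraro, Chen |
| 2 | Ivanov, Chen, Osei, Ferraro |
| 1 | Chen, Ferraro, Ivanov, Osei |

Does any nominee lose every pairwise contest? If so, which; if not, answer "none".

none

Pairwise majorities:
Chen vs Ferraro: Chen preferred on 1+2+1 = 4 ballots; Ferraro wins 9–4.
Chen–Osei: Chen 7–6.
Chen vs Ivanov: Chen is ranked higher on 1 ballot, Ivanov on 12. Ivanov wins 12–1.
Ferraro–Osei: Osei 8–5.
Ferraro vs Ivanov: Ferraro preferred on 1 ballot; Ivanov wins 12–1.
Osei vs Ivanov: Osei preferred on 1+5 = 6 ballots; Ivanov wins 7–6.
Every nominee wins at least one matchup (Chen beats Osei; Ferraro beats Chen; Osei beats Ferraro; Ivanov beats Chen), so there is no Condorcet loser.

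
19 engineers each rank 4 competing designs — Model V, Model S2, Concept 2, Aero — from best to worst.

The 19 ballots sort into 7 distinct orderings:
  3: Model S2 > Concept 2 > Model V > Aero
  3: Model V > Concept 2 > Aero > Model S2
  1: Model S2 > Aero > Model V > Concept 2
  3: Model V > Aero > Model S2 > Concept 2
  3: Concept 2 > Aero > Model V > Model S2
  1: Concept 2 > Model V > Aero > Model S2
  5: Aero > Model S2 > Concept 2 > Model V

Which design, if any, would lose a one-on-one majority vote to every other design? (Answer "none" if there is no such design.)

none

Head-to-head results (19 engineers):
Model V vs Model S2: Model V wins 10–9.
Model V vs Concept 2: 7 to 12, Concept 2.
Model V vs Aero: 3+3+3+1 = 10 for Model V, 9 for Aero — Model V by 10–9.
Model S2 vs Concept 2: Model S2 wins 12–7.
Model S2 vs Aero: 3+1 = 4 for Model S2, 15 for Aero — Aero by 15–4.
Concept 2 vs Aero: Concept 2 wins 10–9.
No design is winless: Model V beats Model S2; Model S2 beats Concept 2; Concept 2 beats Model V; Aero beats Model S2. There is no Condorcet loser.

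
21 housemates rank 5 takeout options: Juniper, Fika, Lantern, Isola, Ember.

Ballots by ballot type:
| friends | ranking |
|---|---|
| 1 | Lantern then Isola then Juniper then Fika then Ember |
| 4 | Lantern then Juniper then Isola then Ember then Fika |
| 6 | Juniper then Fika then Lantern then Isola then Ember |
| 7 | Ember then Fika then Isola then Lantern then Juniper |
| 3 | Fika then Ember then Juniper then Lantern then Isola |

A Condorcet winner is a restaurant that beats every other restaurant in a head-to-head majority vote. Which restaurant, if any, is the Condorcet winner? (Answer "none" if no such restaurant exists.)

Check each pair by majority over 21 ballots:
Juniper vs Fika: Juniper wins 11–10.
Juniper–Lantern: Lantern 12–9.
Juniper vs Isola: Juniper, 13–8.
Juniper–Ember: Juniper 11–10.
Fika–Lantern: Fika 16–5.
Fika vs Isola: Fika, 16–5.
Fika vs Ember: Ember wins 11–10.
Lantern vs Isola: Lantern, 14–7.
Lantern vs Ember: Lantern, 11–10.
Isola–Ember: Isola 11–10.
Each restaurant drops at least one matchup (Juniper loses to Lantern; Fika loses to Juniper; Lantern loses to Fika; Isola loses to Juniper; Ember loses to Juniper); the cycle Juniper > Fika > Lantern > Juniper rules out a Condorcet winner.

none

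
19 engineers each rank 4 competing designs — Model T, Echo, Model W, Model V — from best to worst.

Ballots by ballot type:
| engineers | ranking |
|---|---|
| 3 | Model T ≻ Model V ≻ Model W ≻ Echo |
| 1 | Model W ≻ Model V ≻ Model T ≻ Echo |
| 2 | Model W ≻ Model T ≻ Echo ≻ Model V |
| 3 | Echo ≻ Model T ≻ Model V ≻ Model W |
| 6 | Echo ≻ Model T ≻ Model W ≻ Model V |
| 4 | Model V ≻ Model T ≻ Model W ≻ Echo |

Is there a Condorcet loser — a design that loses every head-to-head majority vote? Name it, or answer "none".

none

Pairwise majorities:
Model T vs Echo: Model T is ranked higher on 3+1+2+4 = 10 ballots, Echo on 9. Model T wins 10–9.
Model T vs Model W: 16 to 3, Model T.
Model T vs Model V: 3+2+3+6 = 14 for Model T, 5 for Model V — Model T by 14–5.
Echo vs Model W: 9 to 10, Model W.
Echo–Model V: Echo 11–8.
Model W vs Model V: Model V wins 10–9.
Every design wins at least one matchup (Model T beats Echo; Echo beats Model V; Model W beats Echo; Model V beats Model W), so there is no Condorcet loser.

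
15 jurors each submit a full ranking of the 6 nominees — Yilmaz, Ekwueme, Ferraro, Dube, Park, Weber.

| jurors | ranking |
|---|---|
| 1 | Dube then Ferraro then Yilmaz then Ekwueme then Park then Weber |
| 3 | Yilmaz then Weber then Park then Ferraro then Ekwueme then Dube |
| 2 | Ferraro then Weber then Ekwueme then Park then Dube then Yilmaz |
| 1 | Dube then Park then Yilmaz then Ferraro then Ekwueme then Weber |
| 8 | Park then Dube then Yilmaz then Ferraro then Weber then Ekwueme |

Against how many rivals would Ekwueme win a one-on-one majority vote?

0

Ekwueme against each rival (15 jurors):
Ekwueme vs Yilmaz: Yilmaz, 13–2.
Ekwueme–Ferraro: Ferraro 15–0.
Ekwueme vs Dube: Dube wins 10–5.
Ekwueme vs Park: Ekwueme is ranked higher on 1+2 = 3 ballots, Park on 12. Park wins 12–3.
Ekwueme vs Weber: Weber, 13–2.
Ekwueme beats no one; loses to Yilmaz, Ferraro, Dube, Park, Weber — 0 pairwise wins.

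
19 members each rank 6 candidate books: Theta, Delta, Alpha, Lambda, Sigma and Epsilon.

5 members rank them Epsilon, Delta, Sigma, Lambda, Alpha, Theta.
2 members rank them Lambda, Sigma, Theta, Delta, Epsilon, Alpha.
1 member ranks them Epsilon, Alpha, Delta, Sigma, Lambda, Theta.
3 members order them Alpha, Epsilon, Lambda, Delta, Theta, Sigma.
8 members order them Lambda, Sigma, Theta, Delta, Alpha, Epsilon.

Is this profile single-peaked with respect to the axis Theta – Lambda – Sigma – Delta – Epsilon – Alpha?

no

Axis positions: Theta=1, Lambda=2, Sigma=3, Delta=4, Epsilon=5, Alpha=6.
Ballot type 1 (peak Epsilon at position 5): ranking walks positions 5-4-3-2-6-1, expanding outward from the peak — single-peaked.
Ballot type 2 (peak Lambda at position 2): ranking walks positions 2-3-1-4-5-6, expanding outward from the peak — single-peaked.
Ballot type 3 (peak Epsilon at position 5): ranking walks positions 5-6-4-3-2-1, expanding outward from the peak — single-peaked.
Ballot type 4: ranking walks positions 6-5-2-4-1-3; Lambda is ranked above Delta even though Delta lies between Lambda and the peak Alpha on the axis — preferences dip and rise again. Not single-peaked.
Ballot type 5: ranking walks positions 2-3-1-4-6-5; Alpha is ranked above Epsilon even though Epsilon lies between Alpha and the peak Lambda on the axis — preferences dip and rise again. Not single-peaked.
Ballot type 4 violates single-peakedness, so the profile is not single-peaked on this axis.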